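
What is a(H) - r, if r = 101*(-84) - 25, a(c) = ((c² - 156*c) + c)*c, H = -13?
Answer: -19883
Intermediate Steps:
a(c) = c*(c² - 155*c) (a(c) = (c² - 155*c)*c = c*(c² - 155*c))
r = -8509 (r = -8484 - 25 = -8509)
a(H) - r = (-13)²*(-155 - 13) - 1*(-8509) = 169*(-168) + 8509 = -28392 + 8509 = -19883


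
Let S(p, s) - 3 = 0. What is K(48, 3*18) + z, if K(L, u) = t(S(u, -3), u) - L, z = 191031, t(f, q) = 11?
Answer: 190994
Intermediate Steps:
S(p, s) = 3 (S(p, s) = 3 + 0 = 3)
K(L, u) = 11 - L
K(48, 3*18) + z = (11 - 1*48) + 191031 = (11 - 48) + 191031 = -37 + 191031 = 190994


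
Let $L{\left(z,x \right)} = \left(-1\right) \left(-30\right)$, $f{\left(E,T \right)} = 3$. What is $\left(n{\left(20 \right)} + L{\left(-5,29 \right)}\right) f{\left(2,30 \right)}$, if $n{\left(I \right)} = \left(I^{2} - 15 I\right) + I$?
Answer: $450$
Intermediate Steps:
$L{\left(z,x \right)} = 30$
$n{\left(I \right)} = I^{2} - 14 I$
$\left(n{\left(20 \right)} + L{\left(-5,29 \right)}\right) f{\left(2,30 \right)} = \left(20 \left(-14 + 20\right) + 30\right) 3 = \left(20 \cdot 6 + 30\right) 3 = \left(120 + 30\right) 3 = 150 \cdot 3 = 450$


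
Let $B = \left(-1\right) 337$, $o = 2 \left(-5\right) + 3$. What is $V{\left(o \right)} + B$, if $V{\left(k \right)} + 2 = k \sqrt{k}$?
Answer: $-339 - 7 i \sqrt{7} \approx -339.0 - 18.52 i$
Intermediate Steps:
$o = -7$ ($o = -10 + 3 = -7$)
$B = -337$
$V{\left(k \right)} = -2 + k^{\frac{3}{2}}$ ($V{\left(k \right)} = -2 + k \sqrt{k} = -2 + k^{\frac{3}{2}}$)
$V{\left(o \right)} + B = \left(-2 + \left(-7\right)^{\frac{3}{2}}\right) - 337 = \left(-2 - 7 i \sqrt{7}\right) - 337 = -339 - 7 i \sqrt{7}$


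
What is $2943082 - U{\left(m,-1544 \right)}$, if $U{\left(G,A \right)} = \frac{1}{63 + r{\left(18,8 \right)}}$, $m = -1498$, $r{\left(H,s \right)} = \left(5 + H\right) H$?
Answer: $\frac{1403850113}{477} \approx 2.9431 \cdot 10^{6}$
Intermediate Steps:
$r{\left(H,s \right)} = H \left(5 + H\right)$
$U{\left(G,A \right)} = \frac{1}{477}$ ($U{\left(G,A \right)} = \frac{1}{63 + 18 \left(5 + 18\right)} = \frac{1}{63 + 18 \cdot 23} = \frac{1}{63 + 414} = \frac{1}{477}$)
$2943082 - U{\left(m,-1544 \right)} = 2943082 - \frac{1}{477} = \frac{1403850113}{477}$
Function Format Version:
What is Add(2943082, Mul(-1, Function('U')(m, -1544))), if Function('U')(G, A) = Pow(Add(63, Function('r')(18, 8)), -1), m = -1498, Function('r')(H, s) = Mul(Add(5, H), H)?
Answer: Rational(1403850113, 477) ≈ 2.9431e+6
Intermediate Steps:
Function('r')(H, s) = Mul(H, Add(5, H))
Function('U')(G, A) = Rational(1, 477) (Function('U')(G, A) = Pow(Add(63, Mul(18, Add(5, 18))), -1) = Pow(Add(63, Mul(18, 23)), -1) = Pow(Add(63, 414), -1) = Pow(477, -1) = Rational(1, 477))
Add(2943082, Mul(-1, Function('U')(m, -1544))) = Add(2943082, Mul(-1, Rational(1, 477))) = Add(2943082, Rational(-1, 477)) = Rational(1403850113, 477)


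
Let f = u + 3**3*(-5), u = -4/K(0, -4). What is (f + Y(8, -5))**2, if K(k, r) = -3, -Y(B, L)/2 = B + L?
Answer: 175561/9 ≈ 19507.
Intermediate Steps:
Y(B, L) = -2*B - 2*L (Y(B, L) = -2*(B + L) = -2*B - 2*L)
u = 4/3 (u = -4/(-3) = -4*(-1/3) = 4/3 ≈ 1.3333)
f = -401/3 (f = 4/3 + 3**3*(-5) = 4/3 + 27*(-5) = 4/3 - 135 = -401/3 ≈ -133.67)
(f + Y(8, -5))**2 = (-401/3 + (-2*8 - 2*(-5)))**2 = (-401/3 + (-16 + 10))**2 = (-401/3 - 6)**2 = (-419/3)**2 = 175561/9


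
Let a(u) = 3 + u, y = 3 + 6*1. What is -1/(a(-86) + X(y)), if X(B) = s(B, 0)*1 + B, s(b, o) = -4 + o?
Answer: 1/78 ≈ 0.012821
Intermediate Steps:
y = 9 (y = 3 + 6 = 9)
X(B) = -4 + B (X(B) = (-4 + 0)*1 + B = -4*1 + B = -4 + B)
-1/(a(-86) + X(y)) = -1/((3 - 86) + (-4 + 9)) = -1/(-83 + 5) = -1/(-78) = -1*(-1/78) = 1/78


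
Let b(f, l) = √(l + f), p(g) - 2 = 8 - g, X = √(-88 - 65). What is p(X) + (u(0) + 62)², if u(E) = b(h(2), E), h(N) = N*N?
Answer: 4106 - 3*I*√17 ≈ 4106.0 - 12.369*I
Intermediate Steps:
h(N) = N²
X = 3*I*√17 (X = √(-153) = 3*I*√17 ≈ 12.369*I)
p(g) = 10 - g (p(g) = 2 + (8 - g) = 10 - g)
b(f, l) = √(f + l)
u(E) = √(4 + E) (u(E) = √(2² + E) = √(4 + E))
p(X) + (u(0) + 62)² = (10 - 3*I*√17) + (√(4 + 0) + 62)² = (10 - 3*I*√17) + (√4 + 62)² = (10 - 3*I*√17) + (2 + 62)² = (10 - 3*I*√17) + 64² = (10 - 3*I*√17) + 4096 = 4106 - 3*I*√17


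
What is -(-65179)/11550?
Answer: 65179/11550 ≈ 5.6432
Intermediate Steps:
-(-65179)/11550 = -1*(-65179/11550) = 65179/11550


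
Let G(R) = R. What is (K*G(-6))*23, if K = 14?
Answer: -1932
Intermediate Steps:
(K*G(-6))*23 = (14*(-6))*23 = -84*23 = -1932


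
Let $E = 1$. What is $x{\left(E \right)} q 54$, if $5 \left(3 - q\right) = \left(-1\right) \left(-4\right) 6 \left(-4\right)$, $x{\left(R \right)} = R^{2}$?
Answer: $\frac{5994}{5} \approx 1198.8$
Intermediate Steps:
$q = \frac{111}{5}$ ($q = 3 - \frac{\left(-1\right) \left(-4\right) 6 \left(-4\right)}{5} = 3 - \frac{4 \left(-24\right)}{5} = 3 - - \frac{96}{5} = 3 + \frac{96}{5} = \frac{111}{5} \approx 22.2$)
$x{\left(E \right)} q 54 = 1^{2} \cdot \frac{111}{5} \cdot 54 = 1 \cdot \frac{111}{5} \cdot 54 = \frac{111}{5} \cdot 54 = \frac{5994}{5}$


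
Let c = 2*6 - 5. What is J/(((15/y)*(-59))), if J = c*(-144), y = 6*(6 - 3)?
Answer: 6048/295 ≈ 20.502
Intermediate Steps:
y = 18 (y = 6*3 = 18)
c = 7 (c = 12 - 5 = 7)
J = -1008 (J = 7*(-144) = -1008)
J/(((15/y)*(-59))) = -1008/((15/18)*(-59)) = -1008/((15*(1/18))*(-59)) = -1008/((⅚)*(-59)) = -1008/(-295/6) = -1008*(-6/295) = 6048/295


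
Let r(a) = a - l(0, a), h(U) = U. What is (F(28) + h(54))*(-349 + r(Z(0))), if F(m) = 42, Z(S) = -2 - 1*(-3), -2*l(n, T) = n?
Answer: -33408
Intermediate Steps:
l(n, T) = -n/2
Z(S) = 1 (Z(S) = -2 + 3 = 1)
r(a) = a (r(a) = a - (-1)*0/2 = a - 1*0 = a + 0 = a)
(F(28) + h(54))*(-349 + r(Z(0))) = (42 + 54)*(-349 + 1) = 96*(-348) = -33408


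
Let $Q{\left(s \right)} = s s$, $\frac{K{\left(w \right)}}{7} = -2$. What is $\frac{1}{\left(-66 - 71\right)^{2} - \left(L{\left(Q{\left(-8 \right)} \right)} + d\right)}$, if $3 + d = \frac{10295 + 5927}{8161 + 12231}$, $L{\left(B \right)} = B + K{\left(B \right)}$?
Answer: $\frac{10196}{190881401} \approx 5.3415 \cdot 10^{-5}$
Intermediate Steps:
$K{\left(w \right)} = -14$ ($K{\left(w \right)} = 7 \left(-2\right) = -14$)
$Q{\left(s \right)} = s^{2}$
$L{\left(B \right)} = -14 + B$ ($L{\left(B \right)} = B - 14 = -14 + B$)
$d = - \frac{22477}{10196}$ ($d = -3 + \frac{10295 + 5927}{8161 + 12231} = -3 + \frac{16222}{20392} = -3 + 16222 \cdot \frac{1}{20392} = -3 + \frac{8111}{10196} = - \frac{22477}{10196} \approx -2.2045$)
$\frac{1}{\left(-66 - 71\right)^{2} - \left(L{\left(Q{\left(-8 \right)} \right)} + d\right)} = \frac{1}{\left(-66 - 71\right)^{2} - \left(\left(-14 + \left(-8\right)^{2}\right) - \frac{22477}{10196}\right)} = \frac{1}{\left(-137\right)^{2} - \left(\left(-14 + 64\right) - \frac{22477}{10196}\right)} = \frac{1}{18769 - \left(50 - \frac{22477}{10196}\right)} = \frac{1}{18769 - \frac{487323}{10196}} = \frac{1}{\frac{190881401}{10196}} = \frac{10196}{190881401}$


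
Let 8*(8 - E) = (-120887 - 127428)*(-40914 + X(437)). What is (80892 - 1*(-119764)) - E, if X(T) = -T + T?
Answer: 5080582547/4 ≈ 1.2701e+9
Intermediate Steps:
X(T) = 0
E = -5079779923/4 (E = 8 - (-120887 - 127428)*(-40914 + 0)/8 = 8 - (-248315)*(-40914)/8 = 8 - ⅛*10159559910 = 8 - 5079779955/4 = -5079779923/4 ≈ -1.2699e+9)
(80892 - 1*(-119764)) - E = (80892 - 1*(-119764)) - 1*(-5079779923/4) = (80892 + 119764) + 5079779923/4 = 200656 + 5079779923/4 = 5080582547/4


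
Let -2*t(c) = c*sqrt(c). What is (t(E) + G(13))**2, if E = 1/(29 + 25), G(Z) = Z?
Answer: (25272 - sqrt(6))**2/3779136 ≈ 168.97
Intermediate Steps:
E = 1/54 ≈ 0.018519
t(c) = -c**(3/2)/2 (t(c) = -c*sqrt(c)/2 = -c**(3/2)/2)
(t(E) + G(13))**2 = (-sqrt(6)/1944 + 13)**2 = (13 - sqrt(6)/1944)**2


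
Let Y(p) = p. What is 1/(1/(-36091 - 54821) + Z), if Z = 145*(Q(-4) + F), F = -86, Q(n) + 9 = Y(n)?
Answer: -90912/1305041761 ≈ -6.9662e-5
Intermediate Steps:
Q(n) = -9 + n
Z = -14355 (Z = 145*((-9 - 4) - 86) = 145*(-13 - 86) = 145*(-99) = -14355)
1/(1/(-36091 - 54821) + Z) = 1/(1/(-36091 - 54821) - 14355) = 1/(1/(-90912) - 14355) = 1/(-1/90912 - 14355) = 1/(-1305041761/90912) = -90912/1305041761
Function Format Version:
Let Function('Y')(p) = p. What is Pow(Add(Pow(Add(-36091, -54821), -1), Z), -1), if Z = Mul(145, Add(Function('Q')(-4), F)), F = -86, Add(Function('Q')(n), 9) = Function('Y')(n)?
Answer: Rational(-90912, 1305041761) ≈ -6.9662e-5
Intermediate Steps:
Function('Q')(n) = Add(-9, n)
Z = -14355 (Z = Mul(145, Add(Add(-9, -4), -86)) = Mul(145, Add(-13, -86)) = Mul(145, -99) = -14355)
Pow(Add(Pow(Add(-36091, -54821), -1), Z), -1) = Pow(Add(Pow(Add(-36091, -54821), -1), -14355), -1) = Pow(Add(Pow(-90912, -1), -14355), -1) = Pow(Add(Rational(-1, 90912), -14355), -1) = Pow(Rational(-1305041761, 90912), -1) = Rational(-90912, 1305041761)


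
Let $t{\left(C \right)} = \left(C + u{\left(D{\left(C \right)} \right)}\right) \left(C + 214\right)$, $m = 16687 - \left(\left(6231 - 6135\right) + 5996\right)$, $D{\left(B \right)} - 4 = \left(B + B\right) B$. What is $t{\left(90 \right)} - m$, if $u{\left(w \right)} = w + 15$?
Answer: $4947341$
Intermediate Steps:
$D{\left(B \right)} = 4 + 2 B^{2}$ ($D{\left(B \right)} = 4 + \left(B + B\right) B = 4 + 2 B B = 4 + 2 B^{2}$)
$u{\left(w \right)} = 15 + w$
$m = 10595$ ($m = 16687 - \left(96 + 5996\right) = 16687 - 6092 = 10595$)
$t{\left(C \right)} = \left(214 + C\right) \left(19 + C + 2 C^{2}\right)$ ($t{\left(C \right)} = \left(C + \left(15 + \left(4 + 2 C^{2}\right)\right)\right) \left(C + 214\right) = \left(C + \left(19 + 2 C^{2}\right)\right) \left(214 + C\right) = \left(19 + C + 2 C^{2}\right) \left(214 + C\right) = \left(214 + C\right) \left(19 + C + 2 C^{2}\right)$)
$t{\left(90 \right)} - m = \left(4066 + 2 \cdot 90^{3} + 233 \cdot 90 + 429 \cdot 90^{2}\right) - 10595 = \left(4066 + 2 \cdot 729000 + 20970 + 429 \cdot 8100\right) - 10595 = \left(4066 + 1458000 + 20970 + 3474900\right) - 10595 = 4957936 - 10595 = 4947341$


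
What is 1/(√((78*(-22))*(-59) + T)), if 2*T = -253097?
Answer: -I*√101218/50609 ≈ -0.0062864*I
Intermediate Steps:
T = -253097/2 (T = (½)*(-253097) = -253097/2 ≈ -1.2655e+5)
1/(√((78*(-22))*(-59) + T)) = 1/(√((78*(-22))*(-59) - 253097/2)) = 1/(√(-1716*(-59) - 253097/2)) = 1/(√(101244 - 253097/2)) = 1/(√(-50609/2)) = 1/(I*√101218/2) = -I*√101218/50609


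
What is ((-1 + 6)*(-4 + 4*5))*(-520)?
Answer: -41600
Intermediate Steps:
((-1 + 6)*(-4 + 4*5))*(-520) = (5*(-4 + 20))*(-520) = (5*16)*(-520) = 80*(-520) = -41600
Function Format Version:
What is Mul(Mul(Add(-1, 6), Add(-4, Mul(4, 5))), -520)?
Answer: -41600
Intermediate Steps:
Mul(Mul(Add(-1, 6), Add(-4, Mul(4, 5))), -520) = Mul(Mul(5, Add(-4, 20)), -520) = Mul(Mul(5, 16), -520) = Mul(80, -520) = -41600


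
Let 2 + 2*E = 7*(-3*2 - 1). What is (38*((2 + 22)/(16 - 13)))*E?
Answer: -7752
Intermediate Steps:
E = -51/2 (E = -1 + (7*(-3*2 - 1))/2 = -1 + (7*(-6 - 1))/2 = -1 + (7*(-7))/2 = -1 + (½)*(-49) = -1 - 49/2 = -51/2 ≈ -25.500)
(38*((2 + 22)/(16 - 13)))*E = (38*((2 + 22)/(16 - 13)))*(-51/2) = (38*(24/3))*(-51/2) = (38*(24*(⅓)))*(-51/2) = (38*8)*(-51/2) = 304*(-51/2) = -7752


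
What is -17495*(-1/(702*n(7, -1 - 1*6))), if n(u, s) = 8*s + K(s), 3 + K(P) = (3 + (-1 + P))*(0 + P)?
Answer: -17495/16848 ≈ -1.0384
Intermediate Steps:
K(P) = -3 + P*(2 + P) (K(P) = -3 + (3 + (-1 + P))*(0 + P) = -3 + (2 + P)*P = -3 + P*(2 + P))
n(u, s) = -3 + s² + 10*s (n(u, s) = 8*s + (-3 + s² + 2*s) = -3 + s² + 10*s)
-17495*(-1/(702*n(7, -1 - 1*6))) = -17495*(-1/(702*(-3 + (-1 - 1*6)² + 10*(-1 - 1*6)))) = -17495*(-1/(702*(-3 + (-1 - 6)² + 10*(-1 - 6)))) = -17495*(-1/(702*(-3 + (-7)² + 10*(-7)))) = -17495*(-1/(702*(-3 + 49 - 70))) = -17495/((-702*(-24))) = -17495/16848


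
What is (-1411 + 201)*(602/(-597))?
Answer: 728420/597 ≈ 1220.1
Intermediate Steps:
(-1411 + 201)*(602/(-597)) = -728420*(-1)/597 = -1210*(-602/597) = 728420/597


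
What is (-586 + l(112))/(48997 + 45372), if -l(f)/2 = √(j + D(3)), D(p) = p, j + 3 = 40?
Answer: -586/94369 - 4*√10/94369 ≈ -0.0063437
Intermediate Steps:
j = 37 (j = -3 + 40 = 37)
l(f) = -4*√10 (l(f) = -2*√(37 + 3) = -4*√10)
(-586 + l(112))/(48997 + 45372) = (-586 - 4*√10)/(48997 + 45372) = (-586 - 4*√10)/94369 = (-586 - 4*√10)*(1/94369) = -586/94369 - 4*√10/94369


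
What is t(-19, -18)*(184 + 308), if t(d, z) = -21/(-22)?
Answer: 5166/11 ≈ 469.64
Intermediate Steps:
t(d, z) = 21/22 (t(d, z) = -21*(-1/22) = 21/22)
t(-19, -18)*(184 + 308) = 21*(184 + 308)/22 = (21/22)*492 = 5166/11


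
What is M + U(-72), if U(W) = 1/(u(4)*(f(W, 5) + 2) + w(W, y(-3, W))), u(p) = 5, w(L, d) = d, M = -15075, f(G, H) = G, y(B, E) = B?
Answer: -5321476/353 ≈ -15075.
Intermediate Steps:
U(W) = 1/(7 + 5*W) (U(W) = 1/(5*(W + 2) - 3) = 1/(5*(2 + W) - 3) = 1/((10 + 5*W) - 3) = 1/(7 + 5*W))
M + U(-72) = -15075 + 1/(7 + 5*(-72)) = -15075 + 1/(7 - 360) = -15075 + 1/(-353) = -15075 - 1/353 = -5321476/353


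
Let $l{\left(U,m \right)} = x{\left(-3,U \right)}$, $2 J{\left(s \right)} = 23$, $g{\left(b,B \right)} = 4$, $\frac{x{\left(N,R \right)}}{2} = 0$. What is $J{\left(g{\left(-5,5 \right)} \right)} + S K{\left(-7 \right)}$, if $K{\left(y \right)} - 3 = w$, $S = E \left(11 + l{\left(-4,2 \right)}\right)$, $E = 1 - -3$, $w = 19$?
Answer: $\frac{1959}{2} \approx 979.5$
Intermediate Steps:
$x{\left(N,R \right)} = 0$ ($x{\left(N,R \right)} = 2 \cdot 0 = 0$)
$J{\left(s \right)} = \frac{23}{2}$ ($J{\left(s \right)} = \frac{1}{2} \cdot 23 = \frac{23}{2}$)
$l{\left(U,m \right)} = 0$
$E = 4$ ($E = 1 + 3 = 4$)
$S = 44$ ($S = 4 \left(11 + 0\right) = 4 \cdot 11 = 44$)
$K{\left(y \right)} = 22$ ($K{\left(y \right)} = 3 + 19 = 22$)
$J{\left(g{\left(-5,5 \right)} \right)} + S K{\left(-7 \right)} = \frac{23}{2} + 44 \cdot 22 = \frac{23}{2} + 968 = \frac{1959}{2}$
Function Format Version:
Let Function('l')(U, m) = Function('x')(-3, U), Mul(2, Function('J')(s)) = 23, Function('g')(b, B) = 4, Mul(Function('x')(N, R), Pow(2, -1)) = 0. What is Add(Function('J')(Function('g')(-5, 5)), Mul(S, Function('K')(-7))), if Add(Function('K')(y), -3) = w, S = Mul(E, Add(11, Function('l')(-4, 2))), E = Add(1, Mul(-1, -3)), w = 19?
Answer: Rational(1959, 2) ≈ 979.50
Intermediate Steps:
Function('x')(N, R) = 0 (Function('x')(N, R) = Mul(2, 0) = 0)
Function('J')(s) = Rational(23, 2) (Function('J')(s) = Mul(Rational(1, 2), 23) = Rational(23, 2))
Function('l')(U, m) = 0
E = 4 (E = Add(1, 3) = 4)
S = 44 (S = Mul(4, Add(11, 0)) = Mul(4, 11) = 44)
Function('K')(y) = 22 (Function('K')(y) = Add(3, 19) = 22)
Add(Function('J')(Function('g')(-5, 5)), Mul(S, Function('K')(-7))) = Add(Rational(23, 2), Mul(44, 22)) = Add(Rational(23, 2), 968) = Rational(1959, 2)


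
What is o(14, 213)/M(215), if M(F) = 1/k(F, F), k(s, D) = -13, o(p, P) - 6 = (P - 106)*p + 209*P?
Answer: -598273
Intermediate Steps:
o(p, P) = 6 + 209*P + p*(-106 + P) (o(p, P) = 6 + ((P - 106)*p + 209*P) = 6 + ((-106 + P)*p + 209*P) = 6 + (p*(-106 + P) + 209*P) = 6 + (209*P + p*(-106 + P)) = 6 + 209*P + p*(-106 + P))
M(F) = -1/13 (M(F) = 1/(-13) = -1/13)
o(14, 213)/M(215) = (6 - 106*14 + 209*213 + 213*14)/(-1/13) = (6 - 1484 + 44517 + 2982)*(-13) = 46021*(-13) = -598273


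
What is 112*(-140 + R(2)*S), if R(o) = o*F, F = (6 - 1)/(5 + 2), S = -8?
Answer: -16960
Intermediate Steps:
F = 5/7 ≈ 0.71429
R(o) = 5*o/7 (R(o) = o*(5/7) = 5*o/7)
112*(-140 + R(2)*S) = 112*(-140 + ((5/7)*2)*(-8)) = 112*(-140 + (10/7)*(-8)) = 112*(-140 - 80/7) = 112*(-1060/7) = -16960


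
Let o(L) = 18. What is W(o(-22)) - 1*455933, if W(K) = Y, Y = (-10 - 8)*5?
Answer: -456023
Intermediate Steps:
Y = -90 (Y = -18*5 = -90)
W(K) = -90
W(o(-22)) - 1*455933 = -90 - 1*455933 = -90 - 455933 = -456023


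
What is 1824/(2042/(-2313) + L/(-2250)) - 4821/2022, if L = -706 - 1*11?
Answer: -711410925217/219879694 ≈ -3235.5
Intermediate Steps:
L = -717 (L = -706 - 11 = -717)
1824/(2042/(-2313) + L/(-2250)) - 4821/2022 = 1824/(2042/(-2313) - 717/(-2250)) - 4821/2022 = 1824/(2042*(-1/2313) - 717*(-1/2250)) - 4821*1/2022 = 1824/(-2042/2313 + 239/750) - 1607/674 = 1824/(-326231/578250) - 1607/674 = 1824*(-578250/326231) - 1607/674 = -1054728000/326231 - 1607/674 = -711410925217/219879694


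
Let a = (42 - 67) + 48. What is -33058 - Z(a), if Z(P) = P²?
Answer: -33587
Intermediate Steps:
a = 23 (a = -25 + 48 = 23)
-33058 - Z(a) = -33058 - 1*23² = -33058 - 1*529 = -33058 - 529 = -33587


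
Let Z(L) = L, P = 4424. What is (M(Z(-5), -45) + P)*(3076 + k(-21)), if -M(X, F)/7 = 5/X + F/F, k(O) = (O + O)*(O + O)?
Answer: 21412160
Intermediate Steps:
k(O) = 4*O² (k(O) = (2*O)*(2*O) = 4*O²)
M(X, F) = -7 - 35/X (M(X, F) = -7*(5/X + F/F) = -7*(5/X + 1) = -7*(1 + 5/X) = -7 - 35/X)
(M(Z(-5), -45) + P)*(3076 + k(-21)) = ((-7 - 35/(-5)) + 4424)*(3076 + 4*(-21)²) = ((-7 - 35*(-⅕)) + 4424)*(3076 + 4*441) = ((-7 + 7) + 4424)*(3076 + 1764) = (0 + 4424)*4840 = 4424*4840 = 21412160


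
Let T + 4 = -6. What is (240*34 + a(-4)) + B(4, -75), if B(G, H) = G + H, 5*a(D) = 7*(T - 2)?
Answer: 40361/5 ≈ 8072.2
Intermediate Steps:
T = -10 (T = -4 - 6 = -10)
a(D) = -84/5 (a(D) = (7*(-10 - 2))/5 = (7*(-12))/5 = (1/5)*(-84) = -84/5)
(240*34 + a(-4)) + B(4, -75) = (240*34 - 84/5) + (4 - 75) = (8160 - 84/5) - 71 = 40716/5 - 71 = 40361/5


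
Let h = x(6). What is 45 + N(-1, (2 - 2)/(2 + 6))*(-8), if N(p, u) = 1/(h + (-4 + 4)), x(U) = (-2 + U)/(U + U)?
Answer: 21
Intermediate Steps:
x(U) = (-2 + U)/(2*U) (x(U) = (-2 + U)/((2*U)) = (-2 + U)*(1/(2*U)) = (-2 + U)/(2*U))
h = ⅓ (h = (½)*(-2 + 6)/6 = (½)*(⅙)*4 = ⅓ ≈ 0.33333)
N(p, u) = 3 (N(p, u) = 1/(⅓ + (-4 + 4)) = 1/(⅓ + 0) = 1/(⅓) = 3)
45 + N(-1, (2 - 2)/(2 + 6))*(-8) = 45 + 3*(-8) = 45 - 24 = 21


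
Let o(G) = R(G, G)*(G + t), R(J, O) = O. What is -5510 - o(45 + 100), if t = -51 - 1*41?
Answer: -13195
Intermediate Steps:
t = -92 (t = -51 - 41 = -92)
o(G) = G*(-92 + G) (o(G) = G*(G - 92) = G*(-92 + G))
-5510 - o(45 + 100) = -5510 - (45 + 100)*(-92 + (45 + 100)) = -5510 - 145*(-92 + 145) = -5510 - 145*53 = -5510 - 1*7685 = -5510 - 7685 = -13195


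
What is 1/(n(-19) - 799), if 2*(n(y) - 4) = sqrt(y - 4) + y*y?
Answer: -1229/755232 - I*sqrt(23)/755232 ≈ -0.0016273 - 6.3501e-6*I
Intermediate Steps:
n(y) = 4 + y**2/2 + sqrt(-4 + y)/2 (n(y) = 4 + (sqrt(y - 4) + y*y)/2 = 4 + (sqrt(-4 + y) + y**2)/2 = 4 + (y**2 + sqrt(-4 + y))/2 = 4 + (y**2/2 + sqrt(-4 + y)/2) = 4 + y**2/2 + sqrt(-4 + y)/2)
1/(n(-19) - 799) = 1/((4 + (1/2)*(-19)**2 + sqrt(-4 - 19)/2) - 799) = 1/((4 + (1/2)*361 + sqrt(-23)/2) - 799) = 1/((4 + 361/2 + (I*sqrt(23))/2) - 799) = 1/((4 + 361/2 + I*sqrt(23)/2) - 799) = 1/((369/2 + I*sqrt(23)/2) - 799) = 1/(-1229/2 + I*sqrt(23)/2)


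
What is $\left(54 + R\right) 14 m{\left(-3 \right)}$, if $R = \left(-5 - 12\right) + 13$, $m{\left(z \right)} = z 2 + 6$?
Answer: $0$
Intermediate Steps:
$m{\left(z \right)} = 6 + 2 z$ ($m{\left(z \right)} = 2 z + 6 = 6 + 2 z$)
$R = -4$ ($R = -17 + 13 = -4$)
$\left(54 + R\right) 14 m{\left(-3 \right)} = \left(54 - 4\right) 14 \left(6 + 2 \left(-3\right)\right) = 50 \cdot 14 \left(6 - 6\right) = 700 \cdot 0 = 0$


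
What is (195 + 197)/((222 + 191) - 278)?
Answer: 392/135 ≈ 2.9037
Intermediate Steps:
(195 + 197)/((222 + 191) - 278) = 392/(413 - 278) = 392/135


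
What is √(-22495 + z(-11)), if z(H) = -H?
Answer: 2*I*√5621 ≈ 149.95*I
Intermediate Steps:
√(-22495 + z(-11)) = √(-22495 - 1*(-11)) = √(-22495 + 11) = √(-22484) = 2*I*√5621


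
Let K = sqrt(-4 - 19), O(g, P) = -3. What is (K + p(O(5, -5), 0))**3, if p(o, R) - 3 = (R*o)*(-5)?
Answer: (3 + I*sqrt(23))**3 ≈ -180.0 + 19.183*I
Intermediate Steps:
p(o, R) = 3 - 5*R*o (p(o, R) = 3 + (R*o)*(-5) = 3 - 5*R*o)
K = I*sqrt(23) (K = sqrt(-23) = I*sqrt(23) ≈ 4.7958*I)
(K + p(O(5, -5), 0))**3 = (I*sqrt(23) + (3 - 5*0*(-3)))**3 = (I*sqrt(23) + (3 + 0))**3 = (I*sqrt(23) + 3)**3 = (3 + I*sqrt(23))**3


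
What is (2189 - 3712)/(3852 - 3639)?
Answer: -1523/213 ≈ -7.1502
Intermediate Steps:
(2189 - 3712)/(3852 - 3639) = -1523/213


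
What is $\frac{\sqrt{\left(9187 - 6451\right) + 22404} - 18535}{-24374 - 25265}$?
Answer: $\frac{18535}{49639} - \frac{2 \sqrt{6285}}{49639} \approx 0.3702$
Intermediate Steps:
$\frac{\sqrt{\left(9187 - 6451\right) + 22404} - 18535}{-24374 - 25265} = \frac{\sqrt{\left(9187 - 6451\right) + 22404} - 18535}{-49639} = \left(\sqrt{2736 + 22404} - 18535\right) \left(- \frac{1}{49639}\right) = \left(\sqrt{25140} - 18535\right) \left(- \frac{1}{49639}\right) = \left(2 \sqrt{6285} - 18535\right) \left(- \frac{1}{49639}\right) = \left(-18535 + 2 \sqrt{6285}\right) \left(- \frac{1}{49639}\right) = \frac{18535}{49639} - \frac{2 \sqrt{6285}}{49639}$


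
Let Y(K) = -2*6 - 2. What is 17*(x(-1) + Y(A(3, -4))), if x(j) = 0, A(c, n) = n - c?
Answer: -238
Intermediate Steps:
Y(K) = -14 (Y(K) = -12 - 2 = -14)
17*(x(-1) + Y(A(3, -4))) = 17*(0 - 14) = 17*(-14) = -238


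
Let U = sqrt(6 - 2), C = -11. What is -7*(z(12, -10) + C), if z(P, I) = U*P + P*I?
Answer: 749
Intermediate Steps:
U = 2 (U = sqrt(4) = 2)
z(P, I) = 2*P + I*P (z(P, I) = 2*P + P*I = 2*P + I*P)
-7*(z(12, -10) + C) = -7*(12*(2 - 10) - 11) = -7*(12*(-8) - 11) = -7*(-96 - 11) = -7*(-107) = 749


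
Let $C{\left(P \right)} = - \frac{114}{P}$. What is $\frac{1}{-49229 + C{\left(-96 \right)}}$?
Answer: $- \frac{16}{787645} \approx -2.0314 \cdot 10^{-5}$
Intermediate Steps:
$\frac{1}{-49229 + C{\left(-96 \right)}} = \frac{1}{-49229 - \frac{114}{-96}} = \frac{1}{-49229 - - \frac{19}{16}} = \frac{1}{-49229 + \frac{19}{16}} = \frac{1}{- \frac{787645}{16}} = - \frac{16}{787645}$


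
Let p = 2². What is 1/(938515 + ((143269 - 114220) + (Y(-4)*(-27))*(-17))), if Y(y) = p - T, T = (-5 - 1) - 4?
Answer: 1/973990 ≈ 1.0267e-6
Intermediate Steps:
p = 4
T = -10 (T = -6 - 4 = -10)
Y(y) = 14 (Y(y) = 4 - 1*(-10) = 4 + 10 = 14)
1/(938515 + ((143269 - 114220) + (Y(-4)*(-27))*(-17))) = 1/(938515 + ((143269 - 114220) + (14*(-27))*(-17))) = 1/(938515 + (29049 - 378*(-17))) = 1/(938515 + (29049 + 6426)) = 1/(938515 + 35475) = 1/973990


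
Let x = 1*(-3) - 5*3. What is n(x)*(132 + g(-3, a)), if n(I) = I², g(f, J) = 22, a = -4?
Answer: 49896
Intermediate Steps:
x = -18 (x = -3 - 15 = -18)
n(x)*(132 + g(-3, a)) = (-18)²*(132 + 22) = 324*154 = 49896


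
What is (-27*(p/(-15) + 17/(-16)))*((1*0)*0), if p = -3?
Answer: 0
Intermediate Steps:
(-27*(p/(-15) + 17/(-16)))*((1*0)*0) = (-27*(-3/(-15) + 17/(-16)))*((1*0)*0) = (-27*(-3*(-1/15) + 17*(-1/16)))*(0*0) = -27*(⅕ - 17/16)*0 = -27*(-69/80)*0 = (1863/80)*0 = 0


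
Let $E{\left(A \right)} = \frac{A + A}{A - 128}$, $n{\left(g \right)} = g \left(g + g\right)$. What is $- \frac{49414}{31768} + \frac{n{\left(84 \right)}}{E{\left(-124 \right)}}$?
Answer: $\frac{7060116835}{492404} \approx 14338.0$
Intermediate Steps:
$n{\left(g \right)} = 2 g^{2}$ ($n{\left(g \right)} = g 2 g = 2 g^{2}$)
$E{\left(A \right)} = \frac{2 A}{-128 + A}$
$- \frac{49414}{31768} + \frac{n{\left(84 \right)}}{E{\left(-124 \right)}} = - \frac{49414}{31768} + \frac{2 \cdot 84^{2}}{2 \left(-124\right) \frac{1}{-128 - 124}} = \left(-49414\right) \frac{1}{31768} + \frac{2 \cdot 7056}{2 \left(-124\right) \frac{1}{-252}} = - \frac{24707}{15884} + \frac{14112}{2 \left(-124\right) \left(- \frac{1}{252}\right)} = - \frac{24707}{15884} + \frac{14112}{\frac{62}{63}} = - \frac{24707}{15884} + 14112 \cdot \frac{63}{62} = - \frac{24707}{15884} + \frac{444528}{31} = \frac{7060116835}{492404}$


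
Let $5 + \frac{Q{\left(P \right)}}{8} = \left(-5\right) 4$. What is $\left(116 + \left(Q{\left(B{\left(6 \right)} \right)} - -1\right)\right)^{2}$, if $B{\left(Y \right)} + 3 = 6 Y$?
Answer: $6889$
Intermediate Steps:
$B{\left(Y \right)} = -3 + 6 Y$
$Q{\left(P \right)} = -200$ ($Q{\left(P \right)} = -40 + 8 \left(\left(-5\right) 4\right) = -40 + 8 \left(-20\right) = -40 - 160 = -200$)
$\left(116 + \left(Q{\left(B{\left(6 \right)} \right)} - -1\right)\right)^{2} = \left(116 - 199\right)^{2} = \left(-83\right)^{2} = 6889$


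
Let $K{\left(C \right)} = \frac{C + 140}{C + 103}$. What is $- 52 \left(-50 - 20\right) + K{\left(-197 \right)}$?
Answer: $\frac{342217}{94} \approx 3640.6$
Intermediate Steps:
$K{\left(C \right)} = \frac{140 + C}{103 + C}$
$- 52 \left(-50 - 20\right) + K{\left(-197 \right)} = - 52 \left(-50 - 20\right) + \frac{140 - 197}{103 - 197} = \left(-52\right) \left(-70\right) + \frac{1}{-94} \left(-57\right) = 3640 - - \frac{57}{94} = 3640 + \frac{57}{94} = \frac{342217}{94}$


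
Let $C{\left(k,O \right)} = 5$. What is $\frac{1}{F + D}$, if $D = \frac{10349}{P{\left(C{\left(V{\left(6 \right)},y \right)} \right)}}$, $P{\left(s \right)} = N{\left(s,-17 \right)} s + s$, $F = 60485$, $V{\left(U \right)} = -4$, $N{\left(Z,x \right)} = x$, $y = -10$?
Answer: $\frac{80}{4828451} \approx 1.6568 \cdot 10^{-5}$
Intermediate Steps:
$P{\left(s \right)} = - 16 s$ ($P{\left(s \right)} = - 17 s + s = - 16 s$)
$D = - \frac{10349}{80}$ ($D = \frac{10349}{\left(-16\right) 5} = \frac{10349}{-80} = 10349 \left(- \frac{1}{80}\right) = - \frac{10349}{80} \approx -129.36$)
$\frac{1}{F + D} = \frac{1}{60485 - \frac{10349}{80}} = \frac{1}{\frac{4828451}{80}} = \frac{80}{4828451}$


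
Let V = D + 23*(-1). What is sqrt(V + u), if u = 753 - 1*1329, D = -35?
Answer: I*sqrt(634) ≈ 25.179*I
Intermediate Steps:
u = -576 (u = 753 - 1329 = -576)
V = -58 (V = -35 + 23*(-1) = -35 - 23 = -58)
sqrt(V + u) = sqrt(-58 - 576) = sqrt(-634) = I*sqrt(634)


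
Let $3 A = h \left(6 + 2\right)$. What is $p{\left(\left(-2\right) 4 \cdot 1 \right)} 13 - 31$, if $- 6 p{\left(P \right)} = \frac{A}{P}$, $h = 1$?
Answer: $- \frac{545}{18} \approx -30.278$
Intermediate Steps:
$A = \frac{8}{3}$ ($A = \frac{1 \left(6 + 2\right)}{3} = \frac{1 \cdot 8}{3} = \frac{1}{3} \cdot 8 = \frac{8}{3} \approx 2.6667$)
$p{\left(P \right)} = - \frac{4}{9 P}$ ($p{\left(P \right)} = - \frac{\frac{8}{3} \frac{1}{P}}{6} = - \frac{4}{9 P}$)
$p{\left(\left(-2\right) 4 \cdot 1 \right)} 13 - 31 = - \frac{4}{9 \left(-2\right) 4 \cdot 1} \cdot 13 - 31 = - \frac{4}{9 \left(\left(-8\right) 1\right)} 13 - 31 = - \frac{4}{9 \left(-8\right)} 13 - 31 = \left(- \frac{4}{9}\right) \left(- \frac{1}{8}\right) 13 - 31 = \frac{1}{18} \cdot 13 - 31 = \frac{13}{18} - 31 = - \frac{545}{18}$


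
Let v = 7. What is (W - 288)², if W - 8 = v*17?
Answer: 25921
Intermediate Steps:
W = 127 (W = 8 + 7*17 = 8 + 119 = 127)
(W - 288)² = (127 - 288)² = (-161)² = 25921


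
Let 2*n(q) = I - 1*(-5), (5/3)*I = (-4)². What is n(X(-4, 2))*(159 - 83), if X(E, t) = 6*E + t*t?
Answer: 2774/5 ≈ 554.80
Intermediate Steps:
I = 48/5 (I = (⅗)*(-4)² = (⅗)*16 = 48/5 ≈ 9.6000)
X(E, t) = t² + 6*E (X(E, t) = 6*E + t² = t² + 6*E)
n(q) = 73/10 (n(q) = (48/5 - 1*(-5))/2 = (48/5 + 5)/2 = (½)*(73/5) = 73/10)
n(X(-4, 2))*(159 - 83) = 73*(159 - 83)/10 = (73/10)*76 = 2774/5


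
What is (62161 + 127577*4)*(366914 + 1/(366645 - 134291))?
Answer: 48805235234380233/232354 ≈ 2.1005e+11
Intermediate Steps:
(62161 + 127577*4)*(366914 + 1/(366645 - 134291)) = (62161 + 510308)*(366914 + 1/232354) = 572469*(366914 + 1/232354) = 572469*(85253935557/232354) = 48805235234380233/232354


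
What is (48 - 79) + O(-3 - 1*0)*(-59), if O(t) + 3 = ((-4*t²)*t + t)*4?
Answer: -24634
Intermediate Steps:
O(t) = -3 - 16*t³ + 4*t (O(t) = -3 + ((-4*t²)*t + t)*4 = -3 + (-4*t³ + t)*4 = -3 + (t - 4*t³)*4 = -3 + (-16*t³ + 4*t) = -3 - 16*t³ + 4*t)
(48 - 79) + O(-3 - 1*0)*(-59) = (48 - 79) + (-3 - 16*(-3 - 1*0)³ + 4*(-3 - 1*0))*(-59) = -31 + (-3 - 16*(-3 + 0)³ + 4*(-3 + 0))*(-59) = -31 + (-3 - 16*(-3)³ + 4*(-3))*(-59) = -31 + (-3 - 16*(-27) - 12)*(-59) = -31 + (-3 + 432 - 12)*(-59) = -31 + 417*(-59) = -31 - 24603 = -24634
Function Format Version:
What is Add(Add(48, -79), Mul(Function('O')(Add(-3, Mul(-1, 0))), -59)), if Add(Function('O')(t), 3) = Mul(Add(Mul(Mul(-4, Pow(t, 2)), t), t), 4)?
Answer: -24634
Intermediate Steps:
Function('O')(t) = Add(-3, Mul(-16, Pow(t, 3)), Mul(4, t)) (Function('O')(t) = Add(-3, Mul(Add(Mul(Mul(-4, Pow(t, 2)), t), t), 4)) = Add(-3, Mul(Add(Mul(-4, Pow(t, 3)), t), 4)) = Add(-3, Mul(Add(t, Mul(-4, Pow(t, 3))), 4)) = Add(-3, Add(Mul(-16, Pow(t, 3)), Mul(4, t))) = Add(-3, Mul(-16, Pow(t, 3)), Mul(4, t)))
Add(Add(48, -79), Mul(Function('O')(Add(-3, Mul(-1, 0))), -59)) = Add(Add(48, -79), Mul(Add(-3, Mul(-16, Pow(Add(-3, Mul(-1, 0)), 3)), Mul(4, Add(-3, Mul(-1, 0)))), -59)) = Add(-31, Mul(Add(-3, Mul(-16, Pow(Add(-3, 0), 3)), Mul(4, Add(-3, 0))), -59)) = Add(-31, Mul(Add(-3, Mul(-16, Pow(-3, 3)), Mul(4, -3)), -59)) = Add(-31, Mul(Add(-3, Mul(-16, -27), -12), -59)) = Add(-31, Mul(Add(-3, 432, -12), -59)) = Add(-31, Mul(417, -59)) = Add(-31, -24603) = -24634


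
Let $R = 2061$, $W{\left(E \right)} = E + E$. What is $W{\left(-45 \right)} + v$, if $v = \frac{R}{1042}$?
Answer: $- \frac{91719}{1042} \approx -88.022$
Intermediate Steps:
$W{\left(E \right)} = 2 E$
$v = \frac{2061}{1042} \approx 1.9779$
$W{\left(-45 \right)} + v = 2 \left(-45\right) + \frac{2061}{1042} = -90 + \frac{2061}{1042} = - \frac{91719}{1042}$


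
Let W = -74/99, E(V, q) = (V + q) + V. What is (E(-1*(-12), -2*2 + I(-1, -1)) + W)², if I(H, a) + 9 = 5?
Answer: 2280100/9801 ≈ 232.64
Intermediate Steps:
I(H, a) = -4 (I(H, a) = -9 + 5 = -4)
E(V, q) = q + 2*V
W = -74/99 (W = -74*1/99 = -74/99 ≈ -0.74747)
(E(-1*(-12), -2*2 + I(-1, -1)) + W)² = (((-2*2 - 4) + 2*(-1*(-12))) - 74/99)² = (((-4 - 4) + 2*12) - 74/99)² = ((-8 + 24) - 74/99)² = (16 - 74/99)² = (1510/99)² = 2280100/9801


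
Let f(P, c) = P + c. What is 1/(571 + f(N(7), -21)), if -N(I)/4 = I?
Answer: 1/522 ≈ 0.0019157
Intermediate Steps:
N(I) = -4*I
1/(571 + f(N(7), -21)) = 1/(571 + (-4*7 - 21)) = 1/(571 + (-28 - 21)) = 1/(571 - 49) = 1/522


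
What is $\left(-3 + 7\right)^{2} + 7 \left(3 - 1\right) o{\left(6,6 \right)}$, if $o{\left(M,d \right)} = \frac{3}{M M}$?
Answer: $\frac{103}{6} \approx 17.167$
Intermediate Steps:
$o{\left(M,d \right)} = \frac{3}{M^{2}}$
$\left(-3 + 7\right)^{2} + 7 \left(3 - 1\right) o{\left(6,6 \right)} = \left(-3 + 7\right)^{2} + 7 \left(3 - 1\right) \frac{3}{36} = 4^{2} + 7 \cdot 2 \cdot 3 \cdot \frac{1}{36} = 16 + 14 \cdot \frac{1}{12} = 16 + \frac{7}{6} = \frac{103}{6}$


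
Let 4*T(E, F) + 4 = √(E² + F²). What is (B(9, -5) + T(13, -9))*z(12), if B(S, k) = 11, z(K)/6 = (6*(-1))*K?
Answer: -4320 - 540*√10 ≈ -6027.6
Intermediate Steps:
z(K) = -36*K (z(K) = 6*((6*(-1))*K) = 6*(-6*K) = -36*K)
T(E, F) = -1 + √(E² + F²)/4
(B(9, -5) + T(13, -9))*z(12) = (11 + (-1 + √(13² + (-9)²)/4))*(-36*12) = (11 + (-1 + √(169 + 81)/4))*(-432) = (11 + (-1 + √250/4))*(-432) = (11 + (-1 + (5*√10)/4))*(-432) = (11 + (-1 + 5*√10/4))*(-432) = (10 + 5*√10/4)*(-432) = -4320 - 540*√10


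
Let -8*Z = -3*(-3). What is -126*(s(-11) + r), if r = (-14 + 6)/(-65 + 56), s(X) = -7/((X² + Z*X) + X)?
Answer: -102592/979 ≈ -104.79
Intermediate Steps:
Z = -9/8 (Z = -(-3)*(-3)/8 = -⅛*9 = -9/8 ≈ -1.1250)
s(X) = -7/(X² - X/8) (s(X) = -7/((X² - 9*X/8) + X) = -7/(X² - X/8))
r = 8/9 (r = -8/(-9) = -8*(-⅑) = 8/9 ≈ 0.88889)
-126*(s(-11) + r) = -126*(-56/(-11*(-1 + 8*(-11))) + 8/9) = -126*(-56*(-1/11)/(-1 - 88) + 8/9) = -126*(-56*(-1/11)/(-89) + 8/9) = -126*(-56*(-1/11)*(-1/89) + 8/9) = -126*(-56/979 + 8/9) = -126*7328/8811 = -102592/979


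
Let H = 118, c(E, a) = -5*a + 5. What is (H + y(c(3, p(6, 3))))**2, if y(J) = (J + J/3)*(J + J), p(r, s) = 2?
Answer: 306916/9 ≈ 34102.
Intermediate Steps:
c(E, a) = 5 - 5*a
y(J) = 8*J**2/3 (y(J) = (J + J*(1/3))*(2*J) = (J + J/3)*(2*J) = (4*J/3)*(2*J) = 8*J**2/3)
(H + y(c(3, p(6, 3))))**2 = (118 + 8*(5 - 5*2)**2/3)**2 = (118 + 8*(5 - 10)**2/3)**2 = (118 + (8/3)*(-5)**2)**2 = (118 + (8/3)*25)**2 = (118 + 200/3)**2 = (554/3)**2 = 306916/9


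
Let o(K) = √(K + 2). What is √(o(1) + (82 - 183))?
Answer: √(-101 + √3) ≈ 9.9633*I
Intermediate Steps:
o(K) = √(2 + K)
√(o(1) + (82 - 183)) = √(√(2 + 1) + (82 - 183)) = √(√3 - 101) = √(-101 + √3)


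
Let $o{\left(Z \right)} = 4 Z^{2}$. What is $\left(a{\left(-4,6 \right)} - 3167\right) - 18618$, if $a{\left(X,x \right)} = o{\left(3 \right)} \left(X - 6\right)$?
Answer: $-22145$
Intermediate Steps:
$a{\left(X,x \right)} = -216 + 36 X$ ($a{\left(X,x \right)} = 4 \cdot 3^{2} \left(X - 6\right) = 4 \cdot 9 \left(-6 + X\right) = 36 \left(-6 + X\right) = -216 + 36 X$)
$\left(a{\left(-4,6 \right)} - 3167\right) - 18618 = \left(\left(-216 + 36 \left(-4\right)\right) - 3167\right) - 18618 = \left(\left(-216 - 144\right) - 3167\right) - 18618 = \left(-360 - 3167\right) - 18618 = -3527 - 18618 = -22145$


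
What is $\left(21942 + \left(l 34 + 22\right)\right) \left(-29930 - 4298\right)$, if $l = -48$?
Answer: $-695923696$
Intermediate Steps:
$\left(21942 + \left(l 34 + 22\right)\right) \left(-29930 - 4298\right) = \left(21942 + \left(\left(-48\right) 34 + 22\right)\right) \left(-29930 - 4298\right) = \left(21942 + \left(-1632 + 22\right)\right) \left(-34228\right) = \left(21942 - 1610\right) \left(-34228\right) = 20332 \left(-34228\right) = -695923696$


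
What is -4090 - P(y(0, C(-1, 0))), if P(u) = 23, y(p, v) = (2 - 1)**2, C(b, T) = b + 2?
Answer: -4113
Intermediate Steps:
C(b, T) = 2 + b
y(p, v) = 1 (y(p, v) = 1**2 = 1)
-4090 - P(y(0, C(-1, 0))) = -4090 - 1*23 = -4090 - 23 = -4113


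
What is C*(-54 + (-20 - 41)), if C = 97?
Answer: -11155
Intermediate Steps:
C*(-54 + (-20 - 41)) = 97*(-54 + (-20 - 41)) = 97*(-54 - 61) = 97*(-115) = -11155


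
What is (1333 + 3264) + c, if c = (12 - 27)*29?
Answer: 4162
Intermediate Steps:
c = -435 (c = -15*29 = -435)
(1333 + 3264) + c = (1333 + 3264) - 435 = 4597 - 435 = 4162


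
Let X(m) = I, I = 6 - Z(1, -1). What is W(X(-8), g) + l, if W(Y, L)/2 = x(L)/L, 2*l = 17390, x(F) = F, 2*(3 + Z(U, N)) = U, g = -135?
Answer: 8697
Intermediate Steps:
Z(U, N) = -3 + U/2
l = 8695 (l = (½)*17390 = 8695)
I = 17/2 (I = 6 - (-3 + (½)*1) = 6 - (-3 + ½) = 6 - 1*(-5/2) = 6 + 5/2 = 17/2 ≈ 8.5000)
X(m) = 17/2
W(Y, L) = 2 (W(Y, L) = 2*(L/L) = 2*1 = 2)
W(X(-8), g) + l = 2 + 8695 = 8697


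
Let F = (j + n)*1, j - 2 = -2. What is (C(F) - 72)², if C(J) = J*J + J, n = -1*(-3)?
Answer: 3600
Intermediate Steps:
n = 3
j = 0 (j = 2 - 2 = 0)
F = 3 (F = (0 + 3)*1 = 3*1 = 3)
C(J) = J + J² (C(J) = J² + J = J + J²)
(C(F) - 72)² = (3*(1 + 3) - 72)² = (3*4 - 72)² = (12 - 72)² = (-60)² = 3600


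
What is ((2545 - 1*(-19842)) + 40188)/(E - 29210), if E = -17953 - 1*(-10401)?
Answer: -62575/36762 ≈ -1.7022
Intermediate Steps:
E = -7552 (E = -17953 + 10401 = -7552)
((2545 - 1*(-19842)) + 40188)/(E - 29210) = ((2545 - 1*(-19842)) + 40188)/(-7552 - 29210) = ((2545 + 19842) + 40188)/(-36762) = (22387 + 40188)*(-1/36762) = 62575*(-1/36762) = -62575/36762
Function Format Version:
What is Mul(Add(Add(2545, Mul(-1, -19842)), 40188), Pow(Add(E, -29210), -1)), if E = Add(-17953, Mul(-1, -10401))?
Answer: Rational(-62575, 36762) ≈ -1.7022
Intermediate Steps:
E = -7552 (E = Add(-17953, 10401) = -7552)
Mul(Add(Add(2545, Mul(-1, -19842)), 40188), Pow(Add(E, -29210), -1)) = Mul(Add(Add(2545, Mul(-1, -19842)), 40188), Pow(Add(-7552, -29210), -1)) = Mul(Add(Add(2545, 19842), 40188), Pow(-36762, -1)) = Mul(Add(22387, 40188), Rational(-1, 36762)) = Mul(62575, Rational(-1, 36762)) = Rational(-62575, 36762)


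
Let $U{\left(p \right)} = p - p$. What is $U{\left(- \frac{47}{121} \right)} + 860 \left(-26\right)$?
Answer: $-22360$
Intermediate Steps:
$U{\left(p \right)} = 0$
$U{\left(- \frac{47}{121} \right)} + 860 \left(-26\right) = 0 + 860 \left(-26\right) = 0 - 22360 = -22360$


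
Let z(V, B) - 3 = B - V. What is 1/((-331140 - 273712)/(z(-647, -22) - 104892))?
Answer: 26066/151213 ≈ 0.17238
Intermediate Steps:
z(V, B) = 3 + B - V (z(V, B) = 3 + (B - V) = 3 + B - V)
1/((-331140 - 273712)/(z(-647, -22) - 104892)) = 1/((-331140 - 273712)/((3 - 22 - 1*(-647)) - 104892)) = 1/(-604852/((3 - 22 + 647) - 104892)) = 1/(-604852/(628 - 104892)) = 1/(-604852/(-104264)) = 1/(-604852*(-1/104264)) = 1/(151213/26066) = 26066/151213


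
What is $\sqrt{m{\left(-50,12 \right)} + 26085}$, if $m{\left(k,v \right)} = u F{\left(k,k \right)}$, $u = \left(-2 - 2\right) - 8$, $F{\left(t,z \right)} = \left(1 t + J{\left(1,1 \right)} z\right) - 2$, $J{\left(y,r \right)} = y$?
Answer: $\sqrt{27309} \approx 165.25$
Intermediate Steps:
$F{\left(t,z \right)} = -2 + t + z$ ($F{\left(t,z \right)} = \left(1 t + 1 z\right) - 2 = \left(t + z\right) - 2 = -2 + t + z$)
$u = -12$ ($u = -4 - 8 = -12$)
$m{\left(k,v \right)} = 24 - 24 k$ ($m{\left(k,v \right)} = - 12 \left(-2 + k + k\right) = - 12 \left(-2 + 2 k\right) = 24 - 24 k$)
$\sqrt{m{\left(-50,12 \right)} + 26085} = \sqrt{\left(24 - -1200\right) + 26085} = \sqrt{\left(24 + 1200\right) + 26085} = \sqrt{1224 + 26085} = \sqrt{27309}$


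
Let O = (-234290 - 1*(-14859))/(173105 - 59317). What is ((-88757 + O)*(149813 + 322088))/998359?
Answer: -4766058976590247/113601273892 ≈ -41954.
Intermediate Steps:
O = -219431/113788 (O = (-234290 + 14859)/113788 = -219431*1/113788 = -219431/113788 ≈ -1.9284)
((-88757 + O)*(149813 + 322088))/998359 = ((-88757 - 219431/113788)*(149813 + 322088))/998359 = -10099700947/113788*471901*(1/998359) = -4766058976590247/113788*1/998359 = -4766058976590247/113601273892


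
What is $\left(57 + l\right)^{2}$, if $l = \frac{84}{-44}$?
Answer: $\frac{367236}{121} \approx 3035.0$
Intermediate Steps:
$l = - \frac{21}{11}$ ($l = 84 \left(- \frac{1}{44}\right) = - \frac{21}{11} \approx -1.9091$)
$\left(57 + l\right)^{2} = \left(57 - \frac{21}{11}\right)^{2} = \left(\frac{606}{11}\right)^{2} = \frac{367236}{121}$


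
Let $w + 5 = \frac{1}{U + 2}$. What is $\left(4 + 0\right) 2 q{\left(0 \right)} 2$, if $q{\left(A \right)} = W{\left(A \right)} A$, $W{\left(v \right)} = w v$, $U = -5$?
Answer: $0$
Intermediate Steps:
$w = - \frac{16}{3}$ ($w = -5 + \frac{1}{-5 + 2} = -5 + \frac{1}{-3} = -5 - \frac{1}{3} = - \frac{16}{3} \approx -5.3333$)
$W{\left(v \right)} = - \frac{16 v}{3}$
$q{\left(A \right)} = - \frac{16 A^{2}}{3}$ ($q{\left(A \right)} = - \frac{16 A}{3} A = - \frac{16 A^{2}}{3}$)
$\left(4 + 0\right) 2 q{\left(0 \right)} 2 = \left(4 + 0\right) 2 \left(- \frac{16 \cdot 0^{2}}{3}\right) 2 = 4 \cdot 2 \left(\left(- \frac{16}{3}\right) 0\right) 2 = 8 \cdot 0 \cdot 2 = 0 \cdot 2 = 0$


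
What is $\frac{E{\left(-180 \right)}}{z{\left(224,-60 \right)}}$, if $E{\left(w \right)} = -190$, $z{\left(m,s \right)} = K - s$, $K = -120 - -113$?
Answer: $- \frac{190}{53} \approx -3.5849$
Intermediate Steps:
$K = -7$ ($K = -120 + 113 = -7$)
$z{\left(m,s \right)} = -7 - s$
$\frac{E{\left(-180 \right)}}{z{\left(224,-60 \right)}} = - \frac{190}{-7 - -60} = - \frac{190}{-7 + 60} = - \frac{190}{53}$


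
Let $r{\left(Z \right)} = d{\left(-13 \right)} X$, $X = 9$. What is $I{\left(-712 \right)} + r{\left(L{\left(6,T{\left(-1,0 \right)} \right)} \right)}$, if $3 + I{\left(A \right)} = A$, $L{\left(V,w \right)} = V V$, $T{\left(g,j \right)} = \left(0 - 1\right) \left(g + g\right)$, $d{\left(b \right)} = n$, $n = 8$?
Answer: $-643$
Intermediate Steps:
$d{\left(b \right)} = 8$
$T{\left(g,j \right)} = - 2 g$
$L{\left(V,w \right)} = V^{2}$
$r{\left(Z \right)} = 72$ ($r{\left(Z \right)} = 8 \cdot 9 = 72$)
$I{\left(A \right)} = -3 + A$
$I{\left(-712 \right)} + r{\left(L{\left(6,T{\left(-1,0 \right)} \right)} \right)} = \left(-3 - 712\right) + 72 = -715 + 72 = -643$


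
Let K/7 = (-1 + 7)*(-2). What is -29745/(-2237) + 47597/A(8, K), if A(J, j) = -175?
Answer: -101269114/391475 ≈ -258.69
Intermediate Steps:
K = -84 (K = 7*((-1 + 7)*(-2)) = 7*(6*(-2)) = 7*(-12) = -84)
-29745/(-2237) + 47597/A(8, K) = -29745/(-2237) + 47597/(-175) = -29745*(-1/2237) + 47597*(-1/175) = 29745/2237 - 47597/175 = -101269114/391475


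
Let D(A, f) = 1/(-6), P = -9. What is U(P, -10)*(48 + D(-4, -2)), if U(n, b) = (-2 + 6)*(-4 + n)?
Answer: -7462/3 ≈ -2487.3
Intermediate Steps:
U(n, b) = -16 + 4*n (U(n, b) = 4*(-4 + n) = -16 + 4*n)
D(A, f) = -⅙
U(P, -10)*(48 + D(-4, -2)) = (-16 + 4*(-9))*(48 - ⅙) = (-16 - 36)*(287/6) = -52*287/6 = -7462/3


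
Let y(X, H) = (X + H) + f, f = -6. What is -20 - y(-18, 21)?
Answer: -17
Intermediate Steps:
y(X, H) = -6 + H + X (y(X, H) = (X + H) - 6 = (H + X) - 6 = -6 + H + X)
-20 - y(-18, 21) = -20 - (-6 + 21 - 18) = -20 - 1*(-3) = -20 + 3 = -17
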